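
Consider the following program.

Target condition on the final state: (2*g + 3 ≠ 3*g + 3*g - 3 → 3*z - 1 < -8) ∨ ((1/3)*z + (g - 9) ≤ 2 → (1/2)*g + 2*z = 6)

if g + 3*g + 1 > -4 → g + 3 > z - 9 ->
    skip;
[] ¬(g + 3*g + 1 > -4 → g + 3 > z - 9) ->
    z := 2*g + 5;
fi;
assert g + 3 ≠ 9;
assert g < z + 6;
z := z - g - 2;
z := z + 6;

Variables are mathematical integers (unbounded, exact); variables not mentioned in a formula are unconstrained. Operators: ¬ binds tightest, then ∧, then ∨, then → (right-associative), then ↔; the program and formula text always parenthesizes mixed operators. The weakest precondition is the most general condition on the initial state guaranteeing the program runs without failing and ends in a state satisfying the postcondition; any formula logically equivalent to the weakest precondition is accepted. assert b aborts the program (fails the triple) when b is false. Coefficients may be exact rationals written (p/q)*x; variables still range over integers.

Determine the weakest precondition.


Working backward. After the program, the postcondition (2*g + 3 ≠ 3*g + 3*g - 3 → 3*z - 1 < -8) ∨ ((1/3)*z + (g - 9) ≤ 2 → (1/2)*g + 2*z = 6) must hold; in canonical form it is (4*g ≠ 6 → 3*z < -7) ∨ (g + (1/3)*z ≤ 11 → (1/2)*g + 2*z = 6).
Before z := z + 6: (4*g ≠ 6 → 3*z < -25) ∨ (g + (1/3)*z ≤ 9 → (1/2)*g + 2*z = -6)
Before z := z - g - 2: (4*g ≠ 6 → 3*z < 3*g - 19) ∨ ((2/3)*g + (1/3)*z ≤ 29/3 → 2*z = (3/2)*g - 2)
Before assert g < z + 6: g < z + 6 ∧ ((4*g ≠ 6 → 3*z < 3*g - 19) ∨ ((2/3)*g + (1/3)*z ≤ 29/3 → 2*z = (3/2)*g - 2))
Before assert g + 3 ≠ 9: g ≠ 6 ∧ g < z + 6 ∧ ((4*g ≠ 6 → 3*z < 3*g - 19) ∨ ((2/3)*g + (1/3)*z ≤ 29/3 → 2*z = (3/2)*g - 2))
Then branch requires g ≠ 6 ∧ g < z + 6 ∧ ((4*g ≠ 6 → 3*z < 3*g - 19) ∨ ((2/3)*g + (1/3)*z ≤ 29/3 → 2*z = (3/2)*g - 2)); else branch requires g ≠ 6 ∧ g > -11 ∧ ((4*g ≠ 6 → 3*g < -34) ∨ ((4/3)*g ≤ 8 → (5/2)*g = -12)).
Before the if: ((4*g > -5 → g > z - 12) → (g ≠ 6 ∧ g < z + 6 ∧ ((4*g ≠ 6 → 3*z < 3*g - 19) ∨ ((2/3)*g + (1/3)*z ≤ 29/3 → 2*z = (3/2)*g - 2)))) ∧ ((¬(4*g > -5 → g > z - 12)) → (g ≠ 6 ∧ g > -11 ∧ ((4*g ≠ 6 → 3*g < -34) ∨ ((4/3)*g ≤ 8 → (5/2)*g = -12))))
Answer: WP = ((4*g > -5 → g > z - 12) → (g ≠ 6 ∧ g < z + 6 ∧ ((4*g ≠ 6 → 3*z < 3*g - 19) ∨ ((2/3)*g + (1/3)*z ≤ 29/3 → 2*z = (3/2)*g - 2)))) ∧ ((¬(4*g > -5 → g > z - 12)) → (g ≠ 6 ∧ g > -11 ∧ ((4*g ≠ 6 → 3*g < -34) ∨ ((4/3)*g ≤ 8 → (5/2)*g = -12))))


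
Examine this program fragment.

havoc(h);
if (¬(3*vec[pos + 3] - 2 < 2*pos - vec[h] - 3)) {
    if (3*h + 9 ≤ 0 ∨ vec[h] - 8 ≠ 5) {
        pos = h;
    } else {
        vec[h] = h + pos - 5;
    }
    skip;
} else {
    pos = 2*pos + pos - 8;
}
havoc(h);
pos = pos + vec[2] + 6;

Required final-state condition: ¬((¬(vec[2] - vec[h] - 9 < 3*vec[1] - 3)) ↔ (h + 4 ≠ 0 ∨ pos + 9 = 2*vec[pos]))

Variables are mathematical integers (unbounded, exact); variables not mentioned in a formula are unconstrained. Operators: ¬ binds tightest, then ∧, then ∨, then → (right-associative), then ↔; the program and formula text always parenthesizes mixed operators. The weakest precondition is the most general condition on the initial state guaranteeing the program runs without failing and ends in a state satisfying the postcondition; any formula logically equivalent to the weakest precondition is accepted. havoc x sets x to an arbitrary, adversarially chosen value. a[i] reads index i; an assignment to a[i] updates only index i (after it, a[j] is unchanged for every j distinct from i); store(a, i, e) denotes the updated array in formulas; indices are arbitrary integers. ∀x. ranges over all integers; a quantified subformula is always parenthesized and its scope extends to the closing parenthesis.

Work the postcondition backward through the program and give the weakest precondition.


Working backward. After the program, the postcondition ¬((¬(vec[2] - vec[h] - 9 < 3*vec[1] - 3)) ↔ (h + 4 ≠ 0 ∨ pos + 9 = 2*vec[pos])) must hold; in canonical form it is ¬((¬(vec[2] < 3*vec[1] + vec[h] + 6)) ↔ (h ≠ -4 ∨ pos = 2*vec[pos] - 9)).
Before pos := pos + vec[2] + 6: ¬((¬(vec[2] < 3*vec[1] + vec[h] + 6)) ↔ (h ≠ -4 ∨ vec[2] + pos = 2*vec[vec[2] + pos + 6] - 15))
Before havoc h: ∀h_1. (¬((¬(vec[2] < 3*vec[1] + vec[h_1] + 6)) ↔ (h_1 ≠ -4 ∨ vec[2] + pos = 2*vec[vec[2] + pos + 6] - 15)))
Then branch requires ((3*h ≤ -9 ∨ vec[h] ≠ 13) → (∀h_1. (¬((¬(vec[2] < 3*vec[1] + vec[h_1] + 6)) ↔ (h_1 ≠ -4 ∨ vec[2] + h = 2*vec[vec[2] + h + 6] - 15))))) ∧ ((¬(3*h ≤ -9 ∨ vec[h] ≠ 13)) → (∀h_1. (¬((¬(store(vec, h, h + pos - 5)[2] < 3*store(vec, h, h + pos - 5)[1] + store(vec, h, h + pos - 5)[h_1] + 6)) ↔ (h_1 ≠ -4 ∨ store(vec, h, h + pos - 5)[2] + pos = 2*store(vec, h, h + pos - 5)[store(vec, h, h + pos - 5)[2] + pos + 6] - 15))))); else branch requires ∀h_1. (¬((¬(vec[2] < 3*vec[1] + vec[h_1] + 6)) ↔ (h_1 ≠ -4 ∨ vec[2] + 3*pos = 2*vec[vec[2] + 3*pos - 2] - 7))).
Before the if: ((¬(3*vec[pos + 3] + vec[h] < 2*pos - 1)) → (((3*h ≤ -9 ∨ vec[h] ≠ 13) → (∀h_1. (¬((¬(vec[2] < 3*vec[1] + vec[h_1] + 6)) ↔ (h_1 ≠ -4 ∨ vec[2] + h = 2*vec[vec[2] + h + 6] - 15))))) ∧ ((¬(3*h ≤ -9 ∨ vec[h] ≠ 13)) → (∀h_1. (¬((¬(store(vec, h, h + pos - 5)[2] < 3*store(vec, h, h + pos - 5)[1] + store(vec, h, h + pos - 5)[h_1] + 6)) ↔ (h_1 ≠ -4 ∨ store(vec, h, h + pos - 5)[2] + pos = 2*store(vec, h, h + pos - 5)[store(vec, h, h + pos - 5)[2] + pos + 6] - 15))))))) ∧ (3*vec[pos + 3] + vec[h] < 2*pos - 1 → (∀h_1. (¬((¬(vec[2] < 3*vec[1] + vec[h_1] + 6)) ↔ (h_1 ≠ -4 ∨ vec[2] + 3*pos = 2*vec[vec[2] + 3*pos - 2] - 7)))))
Before havoc h: ∀h_2. (((¬(3*vec[pos + 3] + vec[h_2] < 2*pos - 1)) → (((3*h_2 ≤ -9 ∨ vec[h_2] ≠ 13) → (∀h_1. (¬((¬(vec[2] < 3*vec[1] + vec[h_1] + 6)) ↔ (h_1 ≠ -4 ∨ vec[2] + h_2 = 2*vec[vec[2] + h_2 + 6] - 15))))) ∧ ((¬(3*h_2 ≤ -9 ∨ vec[h_2] ≠ 13)) → (∀h_1. (¬((¬(store(vec, h_2, h_2 + pos - 5)[2] < 3*store(vec, h_2, h_2 + pos - 5)[1] + store(vec, h_2, h_2 + pos - 5)[h_1] + 6)) ↔ (h_1 ≠ -4 ∨ store(vec, h_2, h_2 + pos - 5)[2] + pos = 2*store(vec, h_2, h_2 + pos - 5)[store(vec, h_2, h_2 + pos - 5)[2] + pos + 6] - 15))))))) ∧ (3*vec[pos + 3] + vec[h_2] < 2*pos - 1 → (∀h_1. (¬((¬(vec[2] < 3*vec[1] + vec[h_1] + 6)) ↔ (h_1 ≠ -4 ∨ vec[2] + 3*pos = 2*vec[vec[2] + 3*pos - 2] - 7))))))
Answer: WP = ∀h_2. (((¬(3*vec[pos + 3] + vec[h_2] < 2*pos - 1)) → (((3*h_2 ≤ -9 ∨ vec[h_2] ≠ 13) → (∀h_1. (¬((¬(vec[2] < 3*vec[1] + vec[h_1] + 6)) ↔ (h_1 ≠ -4 ∨ vec[2] + h_2 = 2*vec[vec[2] + h_2 + 6] - 15))))) ∧ ((¬(3*h_2 ≤ -9 ∨ vec[h_2] ≠ 13)) → (∀h_1. (¬((¬(store(vec, h_2, h_2 + pos - 5)[2] < 3*store(vec, h_2, h_2 + pos - 5)[1] + store(vec, h_2, h_2 + pos - 5)[h_1] + 6)) ↔ (h_1 ≠ -4 ∨ store(vec, h_2, h_2 + pos - 5)[2] + pos = 2*store(vec, h_2, h_2 + pos - 5)[store(vec, h_2, h_2 + pos - 5)[2] + pos + 6] - 15))))))) ∧ (3*vec[pos + 3] + vec[h_2] < 2*pos - 1 → (∀h_1. (¬((¬(vec[2] < 3*vec[1] + vec[h_1] + 6)) ↔ (h_1 ≠ -4 ∨ vec[2] + 3*pos = 2*vec[vec[2] + 3*pos - 2] - 7))))))


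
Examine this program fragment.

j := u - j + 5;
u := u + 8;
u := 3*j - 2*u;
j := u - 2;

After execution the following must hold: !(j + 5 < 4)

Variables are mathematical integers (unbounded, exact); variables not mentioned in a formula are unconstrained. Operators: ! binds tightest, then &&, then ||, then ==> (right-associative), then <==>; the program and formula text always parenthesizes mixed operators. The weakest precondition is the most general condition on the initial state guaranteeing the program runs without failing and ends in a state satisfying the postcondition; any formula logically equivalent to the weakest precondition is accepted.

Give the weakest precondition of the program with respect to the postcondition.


Working backward. After the program, the postcondition !(j + 5 < 4) must hold; in canonical form it is !(j < -1).
Before j := u - 2: !(u < 1)
Before u := 3*j - 2*u: !(3*j < 2*u + 1)
Before u := u + 8: !(3*j < 2*u + 17)
Before j := u - j + 5: !(u < 3*j + 2)
Answer: WP = !(u < 3*j + 2)


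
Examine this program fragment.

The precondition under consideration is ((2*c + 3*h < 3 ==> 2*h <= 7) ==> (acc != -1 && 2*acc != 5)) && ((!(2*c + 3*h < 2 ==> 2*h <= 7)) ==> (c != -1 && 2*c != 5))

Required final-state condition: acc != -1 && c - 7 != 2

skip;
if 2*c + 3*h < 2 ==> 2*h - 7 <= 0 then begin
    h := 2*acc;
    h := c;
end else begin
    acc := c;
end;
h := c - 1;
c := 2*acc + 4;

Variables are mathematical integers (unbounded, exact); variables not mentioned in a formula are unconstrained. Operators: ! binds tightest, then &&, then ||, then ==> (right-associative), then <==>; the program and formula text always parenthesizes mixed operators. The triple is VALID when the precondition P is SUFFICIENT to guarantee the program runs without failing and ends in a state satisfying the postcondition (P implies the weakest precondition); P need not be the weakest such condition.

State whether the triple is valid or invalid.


Working backward. After the program, the postcondition acc != -1 && c - 7 != 2 must hold; in canonical form it is acc != -1 && c != 9.
Before c := 2*acc + 4: acc != -1 && 2*acc != 5
Before h := c - 1: acc != -1 && 2*acc != 5
Then branch requires acc != -1 && 2*acc != 5; else branch requires c != -1 && 2*c != 5.
Before the if: ((2*c + 3*h < 2 ==> 2*h <= 7) ==> (acc != -1 && 2*acc != 5)) && ((!(2*c + 3*h < 2 ==> 2*h <= 7)) ==> (c != -1 && 2*c != 5))
Before skip: ((2*c + 3*h < 2 ==> 2*h <= 7) ==> (acc != -1 && 2*acc != 5)) && ((!(2*c + 3*h < 2 ==> 2*h <= 7)) ==> (c != -1 && 2*c != 5))
The weakest precondition is ((2*c + 3*h < 2 ==> 2*h <= 7) ==> (acc != -1 && 2*acc != 5)) && ((!(2*c + 3*h < 2 ==> 2*h <= 7)) ==> (c != -1 && 2*c != 5)).
Check whether ((2*c + 3*h < 3 ==> 2*h <= 7) ==> (acc != -1 && 2*acc != 5)) && ((!(2*c + 3*h < 2 ==> 2*h <= 7)) ==> (c != -1 && 2*c != 5)) implies it.
Countermodel: at the initial state acc = -1, c = -5, h = 4, the precondition holds but the weakest precondition fails.
Answer: invalid


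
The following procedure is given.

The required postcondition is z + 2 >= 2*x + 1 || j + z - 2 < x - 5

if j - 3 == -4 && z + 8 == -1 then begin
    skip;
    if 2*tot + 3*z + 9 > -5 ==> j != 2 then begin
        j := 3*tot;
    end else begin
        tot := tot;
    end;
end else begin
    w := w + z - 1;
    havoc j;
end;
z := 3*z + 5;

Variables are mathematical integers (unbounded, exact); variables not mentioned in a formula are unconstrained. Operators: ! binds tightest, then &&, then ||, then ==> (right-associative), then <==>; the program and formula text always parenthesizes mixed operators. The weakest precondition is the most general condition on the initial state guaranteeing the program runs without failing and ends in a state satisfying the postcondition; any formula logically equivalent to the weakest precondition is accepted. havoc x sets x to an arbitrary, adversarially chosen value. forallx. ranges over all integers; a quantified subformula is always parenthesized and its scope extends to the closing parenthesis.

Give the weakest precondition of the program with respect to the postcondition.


Working backward. After the program, the postcondition z + 2 >= 2*x + 1 || j + z - 2 < x - 5 must hold; in canonical form it is z >= 2*x - 1 || j + z < x - 3.
Before z := 3*z + 5: 3*z >= 2*x - 6 || j + 3*z < x - 8
Then branch requires ((2*tot + 3*z > -14 ==> j != 2) ==> (3*z >= 2*x - 6 || 3*tot + 3*z < x - 8)) && ((!(2*tot + 3*z > -14 ==> j != 2)) ==> (3*z >= 2*x - 6 || j + 3*z < x - 8)); else branch requires forall j_1. (3*z >= 2*x - 6 || j_1 + 3*z < x - 8).
Before the if: ((j == -1 && z == -9) ==> (((2*tot + 3*z > -14 ==> j != 2) ==> (3*z >= 2*x - 6 || 3*tot + 3*z < x - 8)) && ((!(2*tot + 3*z > -14 ==> j != 2)) ==> (3*z >= 2*x - 6 || j + 3*z < x - 8)))) && ((!(j == -1 && z == -9)) ==> (forall j_1. (3*z >= 2*x - 6 || j_1 + 3*z < x - 8)))
Answer: WP = ((j == -1 && z == -9) ==> (((2*tot + 3*z > -14 ==> j != 2) ==> (3*z >= 2*x - 6 || 3*tot + 3*z < x - 8)) && ((!(2*tot + 3*z > -14 ==> j != 2)) ==> (3*z >= 2*x - 6 || j + 3*z < x - 8)))) && ((!(j == -1 && z == -9)) ==> (forall j_1. (3*z >= 2*x - 6 || j_1 + 3*z < x - 8)))


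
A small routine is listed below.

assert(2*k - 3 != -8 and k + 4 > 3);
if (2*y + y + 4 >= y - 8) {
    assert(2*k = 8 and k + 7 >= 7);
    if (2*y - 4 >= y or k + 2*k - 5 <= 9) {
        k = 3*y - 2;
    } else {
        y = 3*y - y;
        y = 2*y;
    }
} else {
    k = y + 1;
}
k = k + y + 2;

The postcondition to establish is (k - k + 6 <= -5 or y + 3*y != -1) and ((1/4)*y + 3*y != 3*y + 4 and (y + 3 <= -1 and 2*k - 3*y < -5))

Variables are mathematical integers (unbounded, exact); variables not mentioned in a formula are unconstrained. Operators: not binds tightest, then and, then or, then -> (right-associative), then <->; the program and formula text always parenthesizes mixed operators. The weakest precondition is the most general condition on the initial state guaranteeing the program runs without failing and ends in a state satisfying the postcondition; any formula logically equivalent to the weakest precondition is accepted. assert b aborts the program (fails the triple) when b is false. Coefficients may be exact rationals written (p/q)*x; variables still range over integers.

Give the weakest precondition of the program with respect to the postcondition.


Working backward. After the program, the postcondition (k - k + 6 <= -5 or y + 3*y != -1) and ((1/4)*y + 3*y != 3*y + 4 and (y + 3 <= -1 and 2*k - 3*y < -5)) must hold; in canonical form it is 4*y != -1 and (1/4)*y != 4 and y <= -4 and 2*k < 3*y - 5.
Before k := k + y + 2: 4*y != -1 and (1/4)*y != 4 and y <= -4 and 2*k < y - 9
Then branch requires 2*k = 8 and k >= 0 and ((y >= 4 or 3*k <= 14) -> (4*y != -1 and (1/4)*y != 4 and y <= -4 and 5*y < -5)) and ((not (y >= 4 or 3*k <= 14)) -> (16*y != -1 and y != 4 and 4*y <= -4 and 2*k < 4*y - 9)); else branch requires 4*y != -1 and (1/4)*y != 4 and y <= -4 and y < -11.
Before the if: (2*y >= -12 -> (2*k = 8 and k >= 0 and ((y >= 4 or 3*k <= 14) -> (4*y != -1 and (1/4)*y != 4 and y <= -4 and 5*y < -5)) and ((not (y >= 4 or 3*k <= 14)) -> (16*y != -1 and y != 4 and 4*y <= -4 and 2*k < 4*y - 9)))) and ((not (2*y >= -12)) -> (4*y != -1 and (1/4)*y != 4 and y <= -4 and y < -11))
Before assert 2*k - 3 != -8 and k + 4 > 3: 2*k != -5 and k > -1 and (2*y >= -12 -> (2*k = 8 and k >= 0 and ((y >= 4 or 3*k <= 14) -> (4*y != -1 and (1/4)*y != 4 and y <= -4 and 5*y < -5)) and ((not (y >= 4 or 3*k <= 14)) -> (16*y != -1 and y != 4 and 4*y <= -4 and 2*k < 4*y - 9)))) and ((not (2*y >= -12)) -> (4*y != -1 and (1/4)*y != 4 and y <= -4 and y < -11))
Answer: WP = 2*k != -5 and k > -1 and (2*y >= -12 -> (2*k = 8 and k >= 0 and ((y >= 4 or 3*k <= 14) -> (4*y != -1 and (1/4)*y != 4 and y <= -4 and 5*y < -5)) and ((not (y >= 4 or 3*k <= 14)) -> (16*y != -1 and y != 4 and 4*y <= -4 and 2*k < 4*y - 9)))) and ((not (2*y >= -12)) -> (4*y != -1 and (1/4)*y != 4 and y <= -4 and y < -11))


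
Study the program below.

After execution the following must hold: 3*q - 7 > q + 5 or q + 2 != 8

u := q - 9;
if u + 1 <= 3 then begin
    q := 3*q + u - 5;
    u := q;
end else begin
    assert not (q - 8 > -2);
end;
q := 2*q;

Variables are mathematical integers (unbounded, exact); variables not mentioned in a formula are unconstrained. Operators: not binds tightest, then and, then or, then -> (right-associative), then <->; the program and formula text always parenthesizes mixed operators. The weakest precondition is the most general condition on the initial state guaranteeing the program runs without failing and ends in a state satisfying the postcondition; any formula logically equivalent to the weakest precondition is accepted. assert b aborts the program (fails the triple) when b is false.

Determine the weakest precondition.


Working backward. After the program, the postcondition 3*q - 7 > q + 5 or q + 2 != 8 must hold; in canonical form it is 2*q > 12 or q != 6.
Before q := 2*q: 4*q > 12 or 2*q != 6
Then branch requires 12*q + 4*u > 32 or 6*q + 2*u != 16; else branch requires (not (q > 6)) and (4*q > 12 or 2*q != 6).
Before the if: (u <= 2 -> (12*q + 4*u > 32 or 6*q + 2*u != 16)) and ((not (u <= 2)) -> ((not (q > 6)) and (4*q > 12 or 2*q != 6)))
Before u := q - 9: (q <= 11 -> (16*q > 68 or 8*q != 34)) and ((not (q <= 11)) -> ((not (q > 6)) and (4*q > 12 or 2*q != 6)))
Answer: WP = (q <= 11 -> (16*q > 68 or 8*q != 34)) and ((not (q <= 11)) -> ((not (q > 6)) and (4*q > 12 or 2*q != 6)))


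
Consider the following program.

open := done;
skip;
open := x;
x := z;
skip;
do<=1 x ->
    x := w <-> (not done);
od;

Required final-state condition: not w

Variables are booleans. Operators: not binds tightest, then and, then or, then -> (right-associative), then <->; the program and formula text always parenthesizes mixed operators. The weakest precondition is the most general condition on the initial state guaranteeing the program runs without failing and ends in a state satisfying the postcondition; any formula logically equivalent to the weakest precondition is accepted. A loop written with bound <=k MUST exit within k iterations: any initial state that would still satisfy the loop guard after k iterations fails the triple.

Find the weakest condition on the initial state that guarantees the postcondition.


Working backward. After the program, not w must hold.
Before the loop (bound <=1), unroll the exhaustion recursion (WP_0 = exit-now case; WP_j = one more guarded iteration, up to j = 1):
  WP_0: (not x) and (not w)
  WP_1: (x -> ((not (w <-> (not done))) and (not w))) and ((not x) -> (not w))
So before the loop: (x -> ((not (w <-> (not done))) and (not w))) and ((not x) -> (not w))
Before skip: (x -> ((not (w <-> (not done))) and (not w))) and ((not x) -> (not w))
Before x := z: (z -> ((not (w <-> (not done))) and (not w))) and ((not z) -> (not w))
Before open := x: (z -> ((not (w <-> (not done))) and (not w))) and ((not z) -> (not w))
Before skip: (z -> ((not (w <-> (not done))) and (not w))) and ((not z) -> (not w))
Before open := done: (z -> ((not (w <-> (not done))) and (not w))) and ((not z) -> (not w))
Answer: WP = (z -> ((not (w <-> (not done))) and (not w))) and ((not z) -> (not w))


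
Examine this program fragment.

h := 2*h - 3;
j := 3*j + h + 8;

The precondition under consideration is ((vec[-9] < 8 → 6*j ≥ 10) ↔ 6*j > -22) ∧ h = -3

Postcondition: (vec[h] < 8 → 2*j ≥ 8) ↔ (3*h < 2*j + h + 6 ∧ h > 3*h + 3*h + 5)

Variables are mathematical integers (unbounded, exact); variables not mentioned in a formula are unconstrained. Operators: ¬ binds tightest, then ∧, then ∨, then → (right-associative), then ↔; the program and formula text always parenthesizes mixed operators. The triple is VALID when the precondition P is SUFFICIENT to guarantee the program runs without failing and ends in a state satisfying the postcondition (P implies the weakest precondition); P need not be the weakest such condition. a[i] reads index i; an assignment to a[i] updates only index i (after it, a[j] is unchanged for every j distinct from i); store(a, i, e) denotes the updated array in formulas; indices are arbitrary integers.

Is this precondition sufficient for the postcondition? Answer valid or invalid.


Working backward. After the program, the postcondition (vec[h] < 8 → 2*j ≥ 8) ↔ (3*h < 2*j + h + 6 ∧ h > 3*h + 3*h + 5) must hold; in canonical form it is (vec[h] < 8 → 2*j ≥ 8) ↔ (2*h < 2*j + 6 ∧ 5*h < -5).
Before j := 3*j + h + 8: (vec[h] < 8 → 2*h + 6*j ≥ -8) ↔ (6*j > -22 ∧ 5*h < -5)
Before h := 2*h - 3: (vec[2*h - 3] < 8 → 4*h + 6*j ≥ -2) ↔ (6*j > -22 ∧ 10*h < 10)
The weakest precondition is (vec[2*h - 3] < 8 → 4*h + 6*j ≥ -2) ↔ (6*j > -22 ∧ 10*h < 10).
Check whether ((vec[-9] < 8 → 6*j ≥ 10) ↔ 6*j > -22) ∧ h = -3 implies it.
Every state satisfying the precondition satisfies the weakest precondition: the implication holds.
Answer: valid


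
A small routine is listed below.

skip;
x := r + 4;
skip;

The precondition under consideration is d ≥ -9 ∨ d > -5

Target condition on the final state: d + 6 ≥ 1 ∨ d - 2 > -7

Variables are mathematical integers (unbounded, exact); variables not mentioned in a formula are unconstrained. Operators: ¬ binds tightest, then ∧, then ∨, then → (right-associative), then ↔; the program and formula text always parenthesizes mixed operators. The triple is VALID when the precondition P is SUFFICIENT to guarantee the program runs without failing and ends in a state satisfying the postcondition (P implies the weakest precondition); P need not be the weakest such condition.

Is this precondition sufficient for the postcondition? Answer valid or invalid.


Working backward. After the program, the postcondition d + 6 ≥ 1 ∨ d - 2 > -7 must hold; in canonical form it is d ≥ -5 ∨ d > -5.
Before skip: d ≥ -5 ∨ d > -5
Before x := r + 4: d ≥ -5 ∨ d > -5
Before skip: d ≥ -5 ∨ d > -5
The weakest precondition is d ≥ -5 ∨ d > -5.
Check whether d ≥ -9 ∨ d > -5 implies it.
Countermodel: at the initial state d = -9, the precondition holds but the weakest precondition fails.
Answer: invalid


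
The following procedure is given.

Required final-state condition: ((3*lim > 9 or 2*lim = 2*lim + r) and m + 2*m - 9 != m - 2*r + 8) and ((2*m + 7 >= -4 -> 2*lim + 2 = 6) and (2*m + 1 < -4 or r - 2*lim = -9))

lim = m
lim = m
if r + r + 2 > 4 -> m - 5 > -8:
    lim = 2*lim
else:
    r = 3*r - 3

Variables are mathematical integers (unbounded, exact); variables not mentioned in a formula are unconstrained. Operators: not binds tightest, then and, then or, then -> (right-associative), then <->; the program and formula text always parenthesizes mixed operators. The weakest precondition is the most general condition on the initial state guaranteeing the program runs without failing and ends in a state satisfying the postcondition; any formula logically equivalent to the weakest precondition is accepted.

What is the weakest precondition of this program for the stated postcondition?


Working backward. After the program, the postcondition ((3*lim > 9 or 2*lim = 2*lim + r) and m + 2*m - 9 != m - 2*r + 8) and ((2*m + 7 >= -4 -> 2*lim + 2 = 6) and (2*m + 1 < -4 or r - 2*lim = -9)) must hold; in canonical form it is (3*lim > 9 or r = 0) and 2*m + 2*r != 17 and (2*m >= -11 -> 2*lim = 4) and (2*m < -5 or r = 2*lim - 9).
Then branch requires (6*lim > 9 or r = 0) and 2*m + 2*r != 17 and (2*m >= -11 -> 4*lim = 4) and (2*m < -5 or r = 4*lim - 9); else branch requires (3*lim > 9 or 3*r = 3) and 2*m + 6*r != 23 and (2*m >= -11 -> 2*lim = 4) and (2*m < -5 or 3*r = 2*lim - 6).
Before the if: ((2*r > 2 -> m > -3) -> ((6*lim > 9 or r = 0) and 2*m + 2*r != 17 and (2*m >= -11 -> 4*lim = 4) and (2*m < -5 or r = 4*lim - 9))) and ((not (2*r > 2 -> m > -3)) -> ((3*lim > 9 or 3*r = 3) and 2*m + 6*r != 23 and (2*m >= -11 -> 2*lim = 4) and (2*m < -5 or 3*r = 2*lim - 6)))
Before lim := m: ((2*r > 2 -> m > -3) -> ((6*m > 9 or r = 0) and 2*m + 2*r != 17 and (2*m >= -11 -> 4*m = 4) and (2*m < -5 or r = 4*m - 9))) and ((not (2*r > 2 -> m > -3)) -> ((3*m > 9 or 3*r = 3) and 2*m + 6*r != 23 and (2*m >= -11 -> 2*m = 4) and (2*m < -5 or 3*r = 2*m - 6)))
Before lim := m: ((2*r > 2 -> m > -3) -> ((6*m > 9 or r = 0) and 2*m + 2*r != 17 and (2*m >= -11 -> 4*m = 4) and (2*m < -5 or r = 4*m - 9))) and ((not (2*r > 2 -> m > -3)) -> ((3*m > 9 or 3*r = 3) and 2*m + 6*r != 23 and (2*m >= -11 -> 2*m = 4) and (2*m < -5 or 3*r = 2*m - 6)))
Answer: WP = ((2*r > 2 -> m > -3) -> ((6*m > 9 or r = 0) and 2*m + 2*r != 17 and (2*m >= -11 -> 4*m = 4) and (2*m < -5 or r = 4*m - 9))) and ((not (2*r > 2 -> m > -3)) -> ((3*m > 9 or 3*r = 3) and 2*m + 6*r != 23 and (2*m >= -11 -> 2*m = 4) and (2*m < -5 or 3*r = 2*m - 6)))


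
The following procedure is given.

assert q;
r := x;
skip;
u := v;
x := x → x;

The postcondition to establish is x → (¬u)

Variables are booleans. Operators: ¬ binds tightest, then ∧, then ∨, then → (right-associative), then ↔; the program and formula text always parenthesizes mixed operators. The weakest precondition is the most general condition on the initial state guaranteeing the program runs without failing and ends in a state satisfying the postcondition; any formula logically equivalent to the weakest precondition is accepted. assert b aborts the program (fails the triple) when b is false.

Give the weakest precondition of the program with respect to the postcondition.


Working backward. After the program, x → (¬u) must hold.
Before x := x → x: ¬u
Before u := v: ¬v
Before skip: ¬v
Before r := x: ¬v
Before assert q: q ∧ (¬v)
Answer: WP = q ∧ (¬v)


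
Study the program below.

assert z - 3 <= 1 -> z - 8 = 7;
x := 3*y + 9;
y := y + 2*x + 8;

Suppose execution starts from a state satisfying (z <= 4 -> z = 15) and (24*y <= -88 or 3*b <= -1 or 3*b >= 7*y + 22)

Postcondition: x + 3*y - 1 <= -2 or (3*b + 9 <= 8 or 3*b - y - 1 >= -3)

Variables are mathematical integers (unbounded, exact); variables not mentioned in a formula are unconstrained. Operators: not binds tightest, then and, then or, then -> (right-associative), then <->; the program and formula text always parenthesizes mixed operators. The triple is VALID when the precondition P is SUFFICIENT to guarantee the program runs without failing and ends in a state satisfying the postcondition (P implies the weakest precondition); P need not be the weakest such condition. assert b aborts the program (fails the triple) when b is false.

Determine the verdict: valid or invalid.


Working backward. After the program, the postcondition x + 3*y - 1 <= -2 or (3*b + 9 <= 8 or 3*b - y - 1 >= -3) must hold; in canonical form it is x + 3*y <= -1 or 3*b <= -1 or 3*b >= y - 2.
Before y := y + 2*x + 8: 7*x + 3*y <= -25 or 3*b <= -1 or 3*b >= 2*x + y + 6
Before x := 3*y + 9: 24*y <= -88 or 3*b <= -1 or 3*b >= 7*y + 24
Before assert z - 3 <= 1 -> z - 8 = 7: (z <= 4 -> z = 15) and (24*y <= -88 or 3*b <= -1 or 3*b >= 7*y + 24)
The weakest precondition is (z <= 4 -> z = 15) and (24*y <= -88 or 3*b <= -1 or 3*b >= 7*y + 24).
Check whether (z <= 4 -> z = 15) and (24*y <= -88 or 3*b <= -1 or 3*b >= 7*y + 22) implies it.
Countermodel: at the initial state b = 5, y = -1, z = 5, the precondition holds but the weakest precondition fails.
Answer: invalid


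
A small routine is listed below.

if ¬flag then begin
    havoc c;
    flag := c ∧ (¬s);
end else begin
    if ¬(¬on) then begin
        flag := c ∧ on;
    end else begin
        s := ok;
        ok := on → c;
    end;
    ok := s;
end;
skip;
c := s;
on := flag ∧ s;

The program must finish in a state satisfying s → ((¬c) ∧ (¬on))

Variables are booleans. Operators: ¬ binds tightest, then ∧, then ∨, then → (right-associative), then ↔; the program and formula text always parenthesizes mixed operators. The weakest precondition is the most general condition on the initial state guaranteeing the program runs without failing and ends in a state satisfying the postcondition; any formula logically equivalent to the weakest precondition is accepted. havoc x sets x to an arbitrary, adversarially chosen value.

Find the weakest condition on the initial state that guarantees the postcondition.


Working backward. After the program, s → ((¬c) ∧ (¬on)) must hold.
Before on := flag ∧ s: s → ((¬c) ∧ (¬(flag ∧ s)))
Before c := s: s → ((¬s) ∧ (¬(flag ∧ s)))
Before skip: s → ((¬s) ∧ (¬(flag ∧ s)))
Then branch requires s → (¬s); else branch requires (on → (s → ((¬s) ∧ (¬(c ∧ on ∧ s))))) ∧ ((¬on) → (ok → ((¬ok) ∧ (¬(flag ∧ ok))))).
Before the if: ((¬flag) → (s → (¬s))) ∧ (flag → ((on → (s → ((¬s) ∧ (¬(c ∧ on ∧ s))))) ∧ ((¬on) → (ok → ((¬ok) ∧ (¬(flag ∧ ok)))))))
Answer: WP = ((¬flag) → (s → (¬s))) ∧ (flag → ((on → (s → ((¬s) ∧ (¬(c ∧ on ∧ s))))) ∧ ((¬on) → (ok → ((¬ok) ∧ (¬(flag ∧ ok)))))))


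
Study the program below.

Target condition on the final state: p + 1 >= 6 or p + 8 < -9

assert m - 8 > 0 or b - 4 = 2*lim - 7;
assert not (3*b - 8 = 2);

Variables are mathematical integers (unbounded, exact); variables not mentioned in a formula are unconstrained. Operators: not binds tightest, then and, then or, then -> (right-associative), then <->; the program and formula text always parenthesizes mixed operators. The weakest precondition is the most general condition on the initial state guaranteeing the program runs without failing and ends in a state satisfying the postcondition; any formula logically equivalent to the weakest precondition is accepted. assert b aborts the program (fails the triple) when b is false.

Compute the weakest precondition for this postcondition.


Working backward. After the program, the postcondition p + 1 >= 6 or p + 8 < -9 must hold; in canonical form it is p >= 5 or p < -17.
Before assert not (3*b - 8 = 2): (not (3*b = 10)) and (p >= 5 or p < -17)
Before assert m - 8 > 0 or b - 4 = 2*lim - 7: (m > 8 or b = 2*lim - 3) and (not (3*b = 10)) and (p >= 5 or p < -17)
Answer: WP = (m > 8 or b = 2*lim - 3) and (not (3*b = 10)) and (p >= 5 or p < -17)


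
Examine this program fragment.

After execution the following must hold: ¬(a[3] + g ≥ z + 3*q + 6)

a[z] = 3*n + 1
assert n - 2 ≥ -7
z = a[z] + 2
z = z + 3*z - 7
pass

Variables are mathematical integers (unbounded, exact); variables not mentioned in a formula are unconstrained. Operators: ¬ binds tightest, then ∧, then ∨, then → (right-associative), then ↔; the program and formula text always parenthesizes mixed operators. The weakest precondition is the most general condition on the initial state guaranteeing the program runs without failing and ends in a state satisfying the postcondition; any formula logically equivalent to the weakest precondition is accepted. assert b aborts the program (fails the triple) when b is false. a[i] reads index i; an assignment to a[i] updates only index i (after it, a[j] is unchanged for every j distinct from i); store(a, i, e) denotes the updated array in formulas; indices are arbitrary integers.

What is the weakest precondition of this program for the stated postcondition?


Working backward. After the program, the postcondition ¬(a[3] + g ≥ z + 3*q + 6) must hold; in canonical form it is ¬(a[3] + g ≥ 3*q + z + 6).
Before skip: ¬(a[3] + g ≥ 3*q + z + 6)
Before z := z + 3*z - 7: ¬(a[3] + g ≥ 3*q + 4*z - 1)
Before z := a[z] + 2: ¬(a[3] + g ≥ 4*a[z] + 3*q + 7)
Before assert n - 2 ≥ -7: n ≥ -5 ∧ (¬(a[3] + g ≥ 4*a[z] + 3*q + 7))
Before a[z] := 3*n + 1: n ≥ -5 ∧ (¬(store(a, z, 3*n + 1)[3] + g ≥ 4*store(a, z, 3*n + 1)[z] + 3*q + 7))
Answer: WP = n ≥ -5 ∧ (¬(store(a, z, 3*n + 1)[3] + g ≥ 4*store(a, z, 3*n + 1)[z] + 3*q + 7))


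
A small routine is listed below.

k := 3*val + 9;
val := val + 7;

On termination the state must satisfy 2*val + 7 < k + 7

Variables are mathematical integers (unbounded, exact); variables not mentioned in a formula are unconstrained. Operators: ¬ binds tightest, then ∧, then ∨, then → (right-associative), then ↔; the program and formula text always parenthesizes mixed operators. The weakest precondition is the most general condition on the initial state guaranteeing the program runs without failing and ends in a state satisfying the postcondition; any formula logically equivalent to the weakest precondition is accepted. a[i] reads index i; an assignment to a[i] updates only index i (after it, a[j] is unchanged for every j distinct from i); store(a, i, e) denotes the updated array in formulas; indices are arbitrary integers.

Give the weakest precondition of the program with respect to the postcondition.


Working backward. After the program, the postcondition 2*val + 7 < k + 7 must hold; in canonical form it is 2*val < k.
Before val := val + 7: 2*val < k - 14
Before k := 3*val + 9: val > 5
Answer: WP = val > 5


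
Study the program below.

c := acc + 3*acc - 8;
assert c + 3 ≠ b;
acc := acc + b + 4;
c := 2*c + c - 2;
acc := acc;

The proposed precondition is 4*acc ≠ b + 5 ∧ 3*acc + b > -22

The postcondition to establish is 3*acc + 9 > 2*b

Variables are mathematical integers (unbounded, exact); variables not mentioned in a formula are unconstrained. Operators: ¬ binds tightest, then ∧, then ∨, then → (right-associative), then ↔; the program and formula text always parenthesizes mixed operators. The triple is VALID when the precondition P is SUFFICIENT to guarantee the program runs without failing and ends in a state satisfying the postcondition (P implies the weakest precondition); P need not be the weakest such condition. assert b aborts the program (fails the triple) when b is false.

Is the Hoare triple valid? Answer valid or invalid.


Working backward. After the program, the postcondition 3*acc + 9 > 2*b must hold; in canonical form it is 3*acc > 2*b - 9.
Before acc := acc: 3*acc > 2*b - 9
Before c := 2*c + c - 2: 3*acc > 2*b - 9
Before acc := acc + b + 4: 3*acc + b > -21
Before assert c + 3 ≠ b: c ≠ b - 3 ∧ 3*acc + b > -21
Before c := acc + 3*acc - 8: 4*acc ≠ b + 5 ∧ 3*acc + b > -21
The weakest precondition is 4*acc ≠ b + 5 ∧ 3*acc + b > -21.
Check whether 4*acc ≠ b + 5 ∧ 3*acc + b > -22 implies it.
Countermodel: at the initial state acc = -3, b = -12, the precondition holds but the weakest precondition fails.
Answer: invalid


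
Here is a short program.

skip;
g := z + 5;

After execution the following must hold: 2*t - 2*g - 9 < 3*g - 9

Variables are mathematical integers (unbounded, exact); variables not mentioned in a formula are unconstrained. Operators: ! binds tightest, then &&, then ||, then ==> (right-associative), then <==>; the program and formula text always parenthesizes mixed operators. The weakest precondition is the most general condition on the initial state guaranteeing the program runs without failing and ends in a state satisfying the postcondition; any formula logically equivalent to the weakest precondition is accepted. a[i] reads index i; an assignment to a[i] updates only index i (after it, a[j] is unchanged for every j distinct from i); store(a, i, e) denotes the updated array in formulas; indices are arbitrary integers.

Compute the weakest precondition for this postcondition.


Working backward. After the program, the postcondition 2*t - 2*g - 9 < 3*g - 9 must hold; in canonical form it is 2*t < 5*g.
Before g := z + 5: 2*t < 5*z + 25
Before skip: 2*t < 5*z + 25
Answer: WP = 2*t < 5*z + 25


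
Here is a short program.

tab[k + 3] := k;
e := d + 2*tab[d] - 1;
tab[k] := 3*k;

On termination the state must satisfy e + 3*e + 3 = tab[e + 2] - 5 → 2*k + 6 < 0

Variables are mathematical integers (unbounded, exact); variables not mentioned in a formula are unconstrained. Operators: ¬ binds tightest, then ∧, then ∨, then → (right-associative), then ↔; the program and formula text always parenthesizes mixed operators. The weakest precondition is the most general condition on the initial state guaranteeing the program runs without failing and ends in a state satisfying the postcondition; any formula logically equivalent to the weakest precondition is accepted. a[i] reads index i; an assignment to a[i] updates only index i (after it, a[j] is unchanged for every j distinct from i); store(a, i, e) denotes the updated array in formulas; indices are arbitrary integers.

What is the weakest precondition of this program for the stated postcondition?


Working backward. After the program, the postcondition e + 3*e + 3 = tab[e + 2] - 5 → 2*k + 6 < 0 must hold; in canonical form it is 4*e = tab[e + 2] - 8 → 2*k < -6.
Before tab[k] := 3*k: 4*e = store(tab, k, 3*k)[e + 2] - 8 → 2*k < -6
Before e := d + 2*tab[d] - 1: 8*tab[d] + 4*d = store(tab, k, 3*k)[2*tab[d] + d + 1] - 4 → 2*k < -6
Before tab[k + 3] := k: 8*store(tab, k + 3, k)[d] + 4*d = store(store(tab, k + 3, k), k, 3*k)[2*store(tab, k + 3, k)[d] + d + 1] - 4 → 2*k < -6
Answer: WP = 8*store(tab, k + 3, k)[d] + 4*d = store(store(tab, k + 3, k), k, 3*k)[2*store(tab, k + 3, k)[d] + d + 1] - 4 → 2*k < -6


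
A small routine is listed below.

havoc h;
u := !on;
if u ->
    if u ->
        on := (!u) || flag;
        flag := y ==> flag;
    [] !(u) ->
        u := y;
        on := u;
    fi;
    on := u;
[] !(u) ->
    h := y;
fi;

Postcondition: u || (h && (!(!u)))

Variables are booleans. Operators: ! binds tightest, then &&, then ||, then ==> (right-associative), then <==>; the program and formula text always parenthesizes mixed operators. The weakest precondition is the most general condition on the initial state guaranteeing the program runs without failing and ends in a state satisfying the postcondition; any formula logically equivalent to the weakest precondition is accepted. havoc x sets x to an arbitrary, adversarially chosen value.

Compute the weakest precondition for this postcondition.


Working backward. After the program, the postcondition u || (h && (!(!u))) must hold; in canonical form it is u || (h && u).
Then branch requires (u ==> (u || (h && u))) && ((!u) ==> (y || (h && y))); else branch requires u || (y && u).
Before the if: (u ==> ((u ==> (u || (h && u))) && ((!u) ==> (y || (h && y))))) && ((!u) ==> (u || (y && u)))
Before u := !on: ((!on) ==> (((!on) ==> ((!on) || (h && (!on)))) && (on ==> (y || (h && y))))) && (on ==> ((!on) || (y && (!on))))
Before havoc h: ((!on) ==> (on ==> y)) && (on ==> ((!on) || (y && (!on))))
Answer: WP = ((!on) ==> (on ==> y)) && (on ==> ((!on) || (y && (!on))))


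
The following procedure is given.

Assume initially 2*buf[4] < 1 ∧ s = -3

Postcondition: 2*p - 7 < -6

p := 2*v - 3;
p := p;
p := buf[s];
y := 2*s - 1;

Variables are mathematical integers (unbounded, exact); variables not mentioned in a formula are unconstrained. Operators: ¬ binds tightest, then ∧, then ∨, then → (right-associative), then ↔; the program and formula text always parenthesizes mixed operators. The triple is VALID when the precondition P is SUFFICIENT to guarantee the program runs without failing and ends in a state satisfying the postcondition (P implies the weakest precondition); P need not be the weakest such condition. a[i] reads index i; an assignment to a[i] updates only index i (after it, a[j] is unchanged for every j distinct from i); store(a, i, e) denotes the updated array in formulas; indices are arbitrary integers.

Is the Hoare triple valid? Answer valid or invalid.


Working backward. After the program, the postcondition 2*p - 7 < -6 must hold; in canonical form it is 2*p < 1.
Before y := 2*s - 1: 2*p < 1
Before p := buf[s]: 2*buf[s] < 1
Before p := p: 2*buf[s] < 1
Before p := 2*v - 3: 2*buf[s] < 1
The weakest precondition is 2*buf[s] < 1.
Check whether 2*buf[4] < 1 ∧ s = -3 implies it.
Countermodel: at the initial state buf = {[-3] = 1, [4] = 0, elsewhere 1}, s = -3, the precondition holds but the weakest precondition fails.
Answer: invalid


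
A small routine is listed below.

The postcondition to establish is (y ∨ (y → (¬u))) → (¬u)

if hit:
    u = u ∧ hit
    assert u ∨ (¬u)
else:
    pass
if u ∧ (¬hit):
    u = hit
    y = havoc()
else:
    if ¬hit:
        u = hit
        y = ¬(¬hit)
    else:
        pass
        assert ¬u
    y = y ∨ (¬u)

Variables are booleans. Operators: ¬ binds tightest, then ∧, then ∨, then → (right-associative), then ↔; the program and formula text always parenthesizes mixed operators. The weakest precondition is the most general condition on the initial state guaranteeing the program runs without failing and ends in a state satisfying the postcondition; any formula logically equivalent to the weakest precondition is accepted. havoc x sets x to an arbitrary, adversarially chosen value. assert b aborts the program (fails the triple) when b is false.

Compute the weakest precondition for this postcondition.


Working backward. After the program, (y ∨ (y → (¬u))) → (¬u) must hold.
Then branch requires ¬hit; else branch requires hit → ((¬u) ∧ ((y ∨ (¬u) ∨ ((y ∨ (¬u)) → (¬u))) → (¬u))).
Before the if: ((u ∧ (¬hit)) → (¬hit)) ∧ ((¬(u ∧ (¬hit))) → (hit → ((¬u) ∧ ((y ∨ (¬u) ∨ ((y ∨ (¬u)) → (¬u))) → (¬u)))))
Then branch requires hit → ((¬(u ∧ hit)) ∧ ((y ∨ (¬(u ∧ hit)) ∨ ((y ∨ (¬(u ∧ hit))) → (¬(u ∧ hit)))) → (¬(u ∧ hit)))); else branch requires ((u ∧ (¬hit)) → (¬hit)) ∧ ((¬(u ∧ (¬hit))) → (hit → ((¬u) ∧ ((y ∨ (¬u) ∨ ((y ∨ (¬u)) → (¬u))) → (¬u))))).
Before the if: (hit → (hit → ((¬(u ∧ hit)) ∧ ((y ∨ (¬(u ∧ hit)) ∨ ((y ∨ (¬(u ∧ hit))) → (¬(u ∧ hit)))) → (¬(u ∧ hit)))))) ∧ ((¬hit) → (((u ∧ (¬hit)) → (¬hit)) ∧ ((¬(u ∧ (¬hit))) → (hit → ((¬u) ∧ ((y ∨ (¬u) ∨ ((y ∨ (¬u)) → (¬u))) → (¬u)))))))
Answer: WP = (hit → (hit → ((¬(u ∧ hit)) ∧ ((y ∨ (¬(u ∧ hit)) ∨ ((y ∨ (¬(u ∧ hit))) → (¬(u ∧ hit)))) → (¬(u ∧ hit)))))) ∧ ((¬hit) → (((u ∧ (¬hit)) → (¬hit)) ∧ ((¬(u ∧ (¬hit))) → (hit → ((¬u) ∧ ((y ∨ (¬u) ∨ ((y ∨ (¬u)) → (¬u))) → (¬u)))))))
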